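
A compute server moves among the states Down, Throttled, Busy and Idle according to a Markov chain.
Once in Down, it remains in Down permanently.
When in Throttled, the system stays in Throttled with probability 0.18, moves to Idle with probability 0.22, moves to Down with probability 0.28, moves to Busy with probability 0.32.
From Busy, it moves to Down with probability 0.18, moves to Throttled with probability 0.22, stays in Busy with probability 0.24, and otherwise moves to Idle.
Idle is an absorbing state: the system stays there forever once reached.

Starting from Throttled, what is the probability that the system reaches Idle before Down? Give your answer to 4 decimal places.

0.5109

Let h(s) be the probability of absorption at Idle starting from transient state s. Then h(Idle) = 1 and h(Down) = 0. By first-step analysis:
h(Throttled) = 0.28·0 + 0.18·h(Throttled) + 0.32·h(Busy) + 0.22·1
h(Busy) = 0.18·0 + 0.22·h(Throttled) + 0.24·h(Busy) + 0.36·1
Solving: h(Throttled) = 0.5109, h(Busy) = 0.6216.
Starting from Throttled, the probability is 0.5109.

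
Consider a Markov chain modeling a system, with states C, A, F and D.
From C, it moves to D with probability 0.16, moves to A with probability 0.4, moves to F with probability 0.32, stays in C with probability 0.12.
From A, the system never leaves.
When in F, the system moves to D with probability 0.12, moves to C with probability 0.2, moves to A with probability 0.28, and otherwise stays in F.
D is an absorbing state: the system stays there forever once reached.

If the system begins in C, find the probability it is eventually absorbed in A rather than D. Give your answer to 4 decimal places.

0.7103

Let h(s) be the probability of absorption at A starting from transient state s. Then h(A) = 1 and h(D) = 0. By first-step analysis:
h(C) = 0.12·h(C) + 0.4·1 + 0.32·h(F) + 0.16·0
h(F) = 0.2·h(C) + 0.28·1 + 0.4·h(F) + 0.12·0
Solving: h(C) = 0.7103, h(F) = 0.7034.
Starting from C, the probability is 0.7103.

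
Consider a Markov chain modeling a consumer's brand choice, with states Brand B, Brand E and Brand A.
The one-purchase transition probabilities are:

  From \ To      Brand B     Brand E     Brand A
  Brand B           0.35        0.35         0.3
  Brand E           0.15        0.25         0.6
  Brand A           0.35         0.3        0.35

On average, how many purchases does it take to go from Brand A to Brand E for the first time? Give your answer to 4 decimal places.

Let t(s) be the expected number of purchases to first reach Brand E from state s, with t(Brand E) = 0. Conditioning on the first purchase:
t(Brand B) = 1 + 0.35·t(Brand B) + 0.3·t(Brand A)
t(Brand A) = 1 + 0.35·t(Brand B) + 0.35·t(Brand A)
Solving: t(Brand B) = 2.9921, t(Brand A) = 3.1496.
Expected purchases from Brand A to Brand E: 3.1496.

3.1496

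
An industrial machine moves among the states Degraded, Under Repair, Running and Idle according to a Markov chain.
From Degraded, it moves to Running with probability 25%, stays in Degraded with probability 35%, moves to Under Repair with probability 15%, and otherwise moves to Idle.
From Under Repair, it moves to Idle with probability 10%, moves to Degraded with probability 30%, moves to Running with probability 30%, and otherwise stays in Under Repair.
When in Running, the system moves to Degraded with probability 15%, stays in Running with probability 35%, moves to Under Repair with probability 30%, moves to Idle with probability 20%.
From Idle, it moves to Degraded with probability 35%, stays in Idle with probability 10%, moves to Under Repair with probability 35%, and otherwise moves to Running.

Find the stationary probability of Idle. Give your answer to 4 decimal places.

Let the stationary distribution be π with π = πP and π_1 + π_2 + π_3 + π_4 = 1.
π_1 = 0.35·π_1 + 0.3·π_2 + 0.15·π_3 + 0.35·π_4
π_2 = 0.15·π_1 + 0.3·π_2 + 0.3·π_3 + 0.35·π_4
π_3 = 0.25·π_1 + 0.3·π_2 + 0.35·π_3 + 0.2·π_4
Solving with the normalization constraint gives π = (0.2801, 0.2665, 0.2831, 0.1703).
So the stationary probability of Idle is 0.1703.

0.1703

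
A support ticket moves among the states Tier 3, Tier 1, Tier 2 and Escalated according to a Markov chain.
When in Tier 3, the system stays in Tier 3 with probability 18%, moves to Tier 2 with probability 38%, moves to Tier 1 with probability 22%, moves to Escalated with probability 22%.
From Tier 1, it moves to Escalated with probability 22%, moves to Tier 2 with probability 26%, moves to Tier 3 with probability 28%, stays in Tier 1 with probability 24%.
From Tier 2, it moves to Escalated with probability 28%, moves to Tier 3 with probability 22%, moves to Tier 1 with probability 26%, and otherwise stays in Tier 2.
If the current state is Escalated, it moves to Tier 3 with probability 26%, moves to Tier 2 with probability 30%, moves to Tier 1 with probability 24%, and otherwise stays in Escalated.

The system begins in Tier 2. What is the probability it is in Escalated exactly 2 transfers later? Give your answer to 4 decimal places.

Propagate the distribution vector 2 transfers from Tier 2.
After 0 transfers: (0.0000, 0.0000, 1.0000, 0.0000)
After 1 transfer: (0.2200, 0.2600, 0.2400, 0.2800)
After 2 transfers: (0.2380, 0.2404, 0.2928, 0.2288)
P(in Escalated after 2 transfers) = 0.2288

0.2288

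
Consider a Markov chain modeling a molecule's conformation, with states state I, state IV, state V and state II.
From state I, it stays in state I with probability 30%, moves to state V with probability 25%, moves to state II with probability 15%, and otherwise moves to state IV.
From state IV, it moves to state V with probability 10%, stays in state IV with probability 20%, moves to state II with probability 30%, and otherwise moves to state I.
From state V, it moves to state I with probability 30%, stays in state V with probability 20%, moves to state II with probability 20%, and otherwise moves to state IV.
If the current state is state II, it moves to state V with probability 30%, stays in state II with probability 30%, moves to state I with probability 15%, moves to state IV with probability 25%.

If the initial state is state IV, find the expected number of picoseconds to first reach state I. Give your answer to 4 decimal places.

3.2056

Let t(s) be the expected number of picoseconds to first reach state I from state s, with t(state I) = 0. Conditioning on the first picosecond:
t(state IV) = 1 + 0.2·t(state IV) + 0.1·t(state V) + 0.3·t(state II)
t(state V) = 1 + 0.3·t(state IV) + 0.2·t(state V) + 0.2·t(state II)
t(state II) = 1 + 0.25·t(state IV) + 0.3·t(state V) + 0.3·t(state II)
Solving: t(state IV) = 3.2056, t(state V) = 3.4669, t(state II) = 4.0592.
Expected picoseconds from state IV to state I: 3.2056.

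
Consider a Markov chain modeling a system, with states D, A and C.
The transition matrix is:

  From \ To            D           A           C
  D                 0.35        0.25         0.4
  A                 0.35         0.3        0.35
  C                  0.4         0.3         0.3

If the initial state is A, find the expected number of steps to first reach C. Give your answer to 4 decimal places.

2.7211

Let t(s) be the expected number of steps to first reach C from state s, with t(C) = 0. Conditioning on the first step:
t(D) = 1 + 0.35·t(D) + 0.25·t(A)
t(A) = 1 + 0.35·t(D) + 0.3·t(A)
Solving: t(D) = 2.5850, t(A) = 2.7211.
Expected steps from A to C: 2.7211.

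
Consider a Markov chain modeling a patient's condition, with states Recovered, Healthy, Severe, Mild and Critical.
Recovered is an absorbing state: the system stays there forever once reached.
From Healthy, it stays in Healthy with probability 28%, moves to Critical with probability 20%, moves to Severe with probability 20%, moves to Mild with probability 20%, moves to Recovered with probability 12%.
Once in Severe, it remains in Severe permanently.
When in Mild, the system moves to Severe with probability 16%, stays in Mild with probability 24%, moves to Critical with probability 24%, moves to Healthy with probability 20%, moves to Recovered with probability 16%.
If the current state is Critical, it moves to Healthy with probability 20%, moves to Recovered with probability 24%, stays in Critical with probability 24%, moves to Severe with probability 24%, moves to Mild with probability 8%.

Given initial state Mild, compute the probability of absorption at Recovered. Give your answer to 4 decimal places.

Let h(s) be the probability of absorption at Recovered starting from transient state s. Then h(Recovered) = 1 and h(Severe) = 0. By first-step analysis:
h(Healthy) = 0.12·1 + 0.28·h(Healthy) + 0.2·0 + 0.2·h(Mild) + 0.2·h(Critical)
h(Mild) = 0.16·1 + 0.2·h(Healthy) + 0.16·0 + 0.24·h(Mild) + 0.24·h(Critical)
h(Critical) = 0.24·1 + 0.2·h(Healthy) + 0.24·0 + 0.08·h(Mild) + 0.24·h(Critical)
Solving: h(Healthy) = 0.4320, h(Mild) = 0.4756, h(Critical) = 0.4795.
Starting from Mild, the probability is 0.4756.

0.4756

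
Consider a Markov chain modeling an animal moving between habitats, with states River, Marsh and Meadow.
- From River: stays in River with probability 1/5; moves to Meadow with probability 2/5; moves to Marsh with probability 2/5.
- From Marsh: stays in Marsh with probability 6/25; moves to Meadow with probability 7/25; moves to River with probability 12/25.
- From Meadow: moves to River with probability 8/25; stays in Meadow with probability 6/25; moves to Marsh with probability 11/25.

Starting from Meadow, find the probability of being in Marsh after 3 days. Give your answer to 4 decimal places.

Propagate the distribution vector 3 days from Meadow.
After 0 days: (0.0000, 0.0000, 1.0000)
After 1 day: (0.3200, 0.4400, 0.2400)
After 2 days: (0.3520, 0.3392, 0.3088)
After 3 days: (0.3320, 0.3581, 0.3099)
P(in Marsh after 3 days) = 0.3581

0.3581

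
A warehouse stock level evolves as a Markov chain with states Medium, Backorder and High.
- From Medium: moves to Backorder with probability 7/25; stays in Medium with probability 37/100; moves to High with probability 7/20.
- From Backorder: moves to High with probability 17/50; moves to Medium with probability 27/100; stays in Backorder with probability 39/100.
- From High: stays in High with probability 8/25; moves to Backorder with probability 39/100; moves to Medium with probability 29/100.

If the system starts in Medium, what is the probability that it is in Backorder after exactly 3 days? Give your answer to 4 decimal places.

0.3555

Propagate the distribution vector 3 days from Medium.
After 0 days: (1.0000, 0.0000, 0.0000)
After 1 day: (0.3700, 0.2800, 0.3500)
After 2 days: (0.3140, 0.3493, 0.3367)
After 3 days: (0.3081, 0.3555, 0.3364)
P(in Backorder after 3 days) = 0.3555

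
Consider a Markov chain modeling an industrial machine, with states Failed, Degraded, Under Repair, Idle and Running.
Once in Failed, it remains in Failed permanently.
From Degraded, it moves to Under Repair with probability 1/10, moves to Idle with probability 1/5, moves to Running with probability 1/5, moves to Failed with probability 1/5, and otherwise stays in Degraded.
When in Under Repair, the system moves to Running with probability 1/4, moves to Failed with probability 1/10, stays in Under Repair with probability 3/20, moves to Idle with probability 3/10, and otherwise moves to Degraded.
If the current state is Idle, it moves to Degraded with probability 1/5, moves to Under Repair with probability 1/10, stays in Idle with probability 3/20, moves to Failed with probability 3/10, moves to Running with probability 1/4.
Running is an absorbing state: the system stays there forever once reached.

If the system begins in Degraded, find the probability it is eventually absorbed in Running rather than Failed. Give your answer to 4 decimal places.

0.5068

Let h(s) be the probability of absorption at Running starting from transient state s. Then h(Running) = 1 and h(Failed) = 0. By first-step analysis:
h(Degraded) = 0.2·0 + 0.3·h(Degraded) + 0.1·h(Under Repair) + 0.2·h(Idle) + 0.2·1
h(Under Repair) = 0.1·0 + 0.2·h(Degraded) + 0.15·h(Under Repair) + 0.3·h(Idle) + 0.25·1
h(Idle) = 0.3·0 + 0.2·h(Degraded) + 0.1·h(Under Repair) + 0.15·h(Idle) + 0.25·1
Solving: h(Degraded) = 0.5068, h(Under Repair) = 0.5835, h(Idle) = 0.4820.
Starting from Degraded, the probability is 0.5068.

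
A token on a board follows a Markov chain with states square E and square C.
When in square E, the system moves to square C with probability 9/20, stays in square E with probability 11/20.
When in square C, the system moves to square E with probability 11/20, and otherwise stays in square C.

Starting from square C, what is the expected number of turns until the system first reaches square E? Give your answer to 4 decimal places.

1.8182

Let t(s) be the expected number of turns to first reach square E from state s, with t(square E) = 0. Conditioning on the first turn:
t(square C) = 1 + 0.45·t(square C)
Solving: t(square C) = 1.8182.
Expected turns from square C to square E: 1.8182.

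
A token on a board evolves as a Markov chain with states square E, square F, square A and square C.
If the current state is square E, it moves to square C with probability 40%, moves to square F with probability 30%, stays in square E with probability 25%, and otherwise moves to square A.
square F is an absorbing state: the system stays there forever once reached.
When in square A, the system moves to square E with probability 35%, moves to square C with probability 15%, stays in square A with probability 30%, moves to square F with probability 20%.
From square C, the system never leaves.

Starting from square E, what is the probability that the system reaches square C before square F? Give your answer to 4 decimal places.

Let h(s) be the probability of absorption at square C starting from transient state s. Then h(square C) = 1 and h(square F) = 0. By first-step analysis:
h(square E) = 0.25·h(square E) + 0.3·0 + 0.05·h(square A) + 0.4·1
h(square A) = 0.35·h(square E) + 0.2·0 + 0.3·h(square A) + 0.15·1
Solving: h(square E) = 0.5665, h(square A) = 0.4975.
Starting from square E, the probability is 0.5665.

0.5665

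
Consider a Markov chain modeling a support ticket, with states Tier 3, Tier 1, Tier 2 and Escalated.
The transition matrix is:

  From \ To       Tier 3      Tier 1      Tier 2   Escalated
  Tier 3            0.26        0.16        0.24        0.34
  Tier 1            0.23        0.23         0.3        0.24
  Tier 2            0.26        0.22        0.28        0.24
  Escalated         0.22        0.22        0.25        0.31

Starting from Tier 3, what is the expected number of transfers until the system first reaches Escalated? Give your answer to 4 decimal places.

Let t(s) be the expected number of transfers to first reach Escalated from state s, with t(Escalated) = 0. Conditioning on the first transfer:
t(Tier 3) = 1 + 0.26·t(Tier 3) + 0.16·t(Tier 1) + 0.24·t(Tier 2)
t(Tier 1) = 1 + 0.23·t(Tier 3) + 0.23·t(Tier 1) + 0.3·t(Tier 2)
t(Tier 2) = 1 + 0.26·t(Tier 3) + 0.22·t(Tier 1) + 0.28·t(Tier 2)
Solving: t(Tier 3) = 3.3907, t(Tier 1) = 3.7796, t(Tier 2) = 3.7682.
Expected transfers from Tier 3 to Escalated: 3.3907.

3.3907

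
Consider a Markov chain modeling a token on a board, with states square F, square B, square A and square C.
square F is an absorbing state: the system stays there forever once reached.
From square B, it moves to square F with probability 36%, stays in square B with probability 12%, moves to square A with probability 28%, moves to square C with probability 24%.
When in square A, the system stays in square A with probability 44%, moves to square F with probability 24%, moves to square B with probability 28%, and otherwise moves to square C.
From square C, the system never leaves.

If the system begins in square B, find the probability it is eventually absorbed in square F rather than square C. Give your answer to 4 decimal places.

0.6486

Let h(s) be the probability of absorption at square F starting from transient state s. Then h(square F) = 1 and h(square C) = 0. By first-step analysis:
h(square B) = 0.36·1 + 0.12·h(square B) + 0.28·h(square A) + 0.24·0
h(square A) = 0.24·1 + 0.28·h(square B) + 0.44·h(square A) + 0.04·0
Solving: h(square B) = 0.6486, h(square A) = 0.7529.
Starting from square B, the probability is 0.6486.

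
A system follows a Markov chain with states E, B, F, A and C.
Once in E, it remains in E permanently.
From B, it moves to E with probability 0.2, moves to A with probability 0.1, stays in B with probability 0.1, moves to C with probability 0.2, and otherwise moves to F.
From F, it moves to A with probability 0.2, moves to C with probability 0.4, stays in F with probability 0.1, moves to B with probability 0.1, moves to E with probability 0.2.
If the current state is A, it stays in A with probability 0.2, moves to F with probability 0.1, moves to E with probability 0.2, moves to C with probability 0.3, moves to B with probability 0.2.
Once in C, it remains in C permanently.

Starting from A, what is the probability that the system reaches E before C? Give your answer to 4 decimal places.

0.4014

Let h(s) be the probability of absorption at E starting from transient state s. Then h(E) = 1 and h(C) = 0. By first-step analysis:
h(B) = 0.2·1 + 0.1·h(B) + 0.4·h(F) + 0.1·h(A) + 0.2·0
h(F) = 0.2·1 + 0.1·h(B) + 0.1·h(F) + 0.2·h(A) + 0.4·0
h(A) = 0.2·1 + 0.2·h(B) + 0.1·h(F) + 0.2·h(A) + 0.3·0
Solving: h(B) = 0.4263, h(F) = 0.3588, h(A) = 0.4014.
Starting from A, the probability is 0.4014.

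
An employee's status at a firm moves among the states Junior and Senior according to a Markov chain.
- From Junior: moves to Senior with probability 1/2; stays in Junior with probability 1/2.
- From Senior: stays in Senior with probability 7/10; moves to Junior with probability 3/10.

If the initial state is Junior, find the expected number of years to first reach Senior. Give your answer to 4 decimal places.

Let t(s) be the expected number of years to first reach Senior from state s, with t(Senior) = 0. Conditioning on the first year:
t(Junior) = 1 + 0.5·t(Junior)
Solving: t(Junior) = 2.0000.
Expected years from Junior to Senior: 2.0000.

2.0000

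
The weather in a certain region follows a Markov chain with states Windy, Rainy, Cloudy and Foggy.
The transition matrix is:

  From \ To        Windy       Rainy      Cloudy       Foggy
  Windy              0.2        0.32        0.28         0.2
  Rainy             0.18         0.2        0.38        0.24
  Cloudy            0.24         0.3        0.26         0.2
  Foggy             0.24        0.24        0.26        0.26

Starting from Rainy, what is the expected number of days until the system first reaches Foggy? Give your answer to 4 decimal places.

Let t(s) be the expected number of days to first reach Foggy from state s, with t(Foggy) = 0. Conditioning on the first day:
t(Windy) = 1 + 0.2·t(Windy) + 0.32·t(Rainy) + 0.28·t(Cloudy)
t(Rainy) = 1 + 0.18·t(Windy) + 0.2·t(Rainy) + 0.38·t(Cloudy)
t(Cloudy) = 1 + 0.24·t(Windy) + 0.3·t(Rainy) + 0.26·t(Cloudy)
Solving: t(Windy) = 4.7346, t(Rainy) = 4.5658, t(Cloudy) = 4.7379.
Expected days from Rainy to Foggy: 4.5658.

4.5658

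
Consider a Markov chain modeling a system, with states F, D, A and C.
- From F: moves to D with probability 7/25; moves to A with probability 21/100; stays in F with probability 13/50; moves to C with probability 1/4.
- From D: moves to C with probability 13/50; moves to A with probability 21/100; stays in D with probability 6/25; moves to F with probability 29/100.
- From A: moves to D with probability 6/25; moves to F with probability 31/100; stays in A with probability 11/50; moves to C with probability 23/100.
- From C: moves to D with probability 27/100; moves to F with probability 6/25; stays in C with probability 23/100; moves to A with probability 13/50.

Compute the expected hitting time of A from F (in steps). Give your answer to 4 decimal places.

4.4967

Let t(s) be the expected number of steps to first reach A from state s, with t(A) = 0. Conditioning on the first step:
t(F) = 1 + 0.26·t(F) + 0.28·t(D) + 0.25·t(C)
t(D) = 1 + 0.29·t(F) + 0.24·t(D) + 0.26·t(C)
t(C) = 1 + 0.24·t(F) + 0.27·t(D) + 0.23·t(C)
Solving: t(F) = 4.4967, t(D) = 4.4946, t(C) = 4.2763.
Expected steps from F to A: 4.4967.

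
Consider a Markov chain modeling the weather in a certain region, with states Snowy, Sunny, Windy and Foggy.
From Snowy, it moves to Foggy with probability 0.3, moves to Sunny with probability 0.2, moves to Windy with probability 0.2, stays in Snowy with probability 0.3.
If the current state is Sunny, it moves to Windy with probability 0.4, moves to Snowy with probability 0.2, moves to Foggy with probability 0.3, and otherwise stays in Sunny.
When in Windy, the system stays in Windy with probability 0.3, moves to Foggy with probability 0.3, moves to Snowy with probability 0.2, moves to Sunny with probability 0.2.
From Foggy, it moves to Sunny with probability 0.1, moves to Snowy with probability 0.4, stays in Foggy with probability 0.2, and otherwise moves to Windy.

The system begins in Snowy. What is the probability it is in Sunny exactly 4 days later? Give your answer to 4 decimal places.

Propagate the distribution vector 4 days from Snowy.
After 0 days: (1.0000, 0.0000, 0.0000, 0.0000)
After 1 day: (0.3000, 0.2000, 0.2000, 0.3000)
After 2 days: (0.2900, 0.1500, 0.2900, 0.2700)
After 3 days: (0.2830, 0.1580, 0.2860, 0.2730)
After 4 days: (0.2829, 0.1569, 0.2875, 0.2727)
P(in Sunny after 4 days) = 0.1569

0.1569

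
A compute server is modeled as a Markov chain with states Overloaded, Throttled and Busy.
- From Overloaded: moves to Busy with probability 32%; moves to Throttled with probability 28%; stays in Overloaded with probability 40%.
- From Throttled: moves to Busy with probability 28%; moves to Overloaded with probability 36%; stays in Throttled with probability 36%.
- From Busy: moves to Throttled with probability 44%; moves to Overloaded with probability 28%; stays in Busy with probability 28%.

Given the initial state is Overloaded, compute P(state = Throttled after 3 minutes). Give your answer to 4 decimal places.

0.3556

Propagate the distribution vector 3 minutes from Overloaded.
After 0 minutes: (1.0000, 0.0000, 0.0000)
After 1 minute: (0.4000, 0.2800, 0.3200)
After 2 minutes: (0.3504, 0.3536, 0.2960)
After 3 minutes: (0.3503, 0.3556, 0.2940)
P(in Throttled after 3 minutes) = 0.3556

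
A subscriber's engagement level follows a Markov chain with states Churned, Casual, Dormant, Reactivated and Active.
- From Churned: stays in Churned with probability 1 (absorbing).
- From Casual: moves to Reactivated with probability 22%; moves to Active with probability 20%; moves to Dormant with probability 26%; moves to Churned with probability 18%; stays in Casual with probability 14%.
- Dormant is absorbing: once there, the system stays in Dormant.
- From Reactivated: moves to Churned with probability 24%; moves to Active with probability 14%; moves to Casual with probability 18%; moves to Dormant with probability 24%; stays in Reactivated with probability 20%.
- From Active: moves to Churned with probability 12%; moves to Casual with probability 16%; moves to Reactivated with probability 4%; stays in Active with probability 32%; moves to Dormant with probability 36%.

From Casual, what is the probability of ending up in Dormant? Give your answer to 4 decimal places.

Let h(s) be the probability of absorption at Dormant starting from transient state s. Then h(Dormant) = 1 and h(Churned) = 0. By first-step analysis:
h(Casual) = 0.18·0 + 0.14·h(Casual) + 0.26·1 + 0.22·h(Reactivated) + 0.2·h(Active)
h(Reactivated) = 0.24·0 + 0.18·h(Casual) + 0.24·1 + 0.2·h(Reactivated) + 0.14·h(Active)
h(Active) = 0.12·0 + 0.16·h(Casual) + 0.36·1 + 0.04·h(Reactivated) + 0.32·h(Active)
Solving: h(Casual) = 0.6099, h(Reactivated) = 0.5608, h(Active) = 0.7059.
Starting from Casual, the probability is 0.6099.

0.6099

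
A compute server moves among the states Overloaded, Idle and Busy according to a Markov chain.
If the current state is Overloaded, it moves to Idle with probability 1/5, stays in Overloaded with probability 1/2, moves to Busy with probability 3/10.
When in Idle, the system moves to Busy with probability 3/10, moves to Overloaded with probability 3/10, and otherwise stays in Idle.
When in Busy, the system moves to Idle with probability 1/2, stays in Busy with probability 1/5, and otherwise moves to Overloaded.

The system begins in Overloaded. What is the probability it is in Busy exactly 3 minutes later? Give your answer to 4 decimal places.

Propagate the distribution vector 3 minutes from Overloaded.
After 0 minutes: (1.0000, 0.0000, 0.0000)
After 1 minute: (0.5000, 0.2000, 0.3000)
After 2 minutes: (0.4000, 0.3300, 0.2700)
After 3 minutes: (0.3800, 0.3470, 0.2730)
P(in Busy after 3 minutes) = 0.2730

0.2730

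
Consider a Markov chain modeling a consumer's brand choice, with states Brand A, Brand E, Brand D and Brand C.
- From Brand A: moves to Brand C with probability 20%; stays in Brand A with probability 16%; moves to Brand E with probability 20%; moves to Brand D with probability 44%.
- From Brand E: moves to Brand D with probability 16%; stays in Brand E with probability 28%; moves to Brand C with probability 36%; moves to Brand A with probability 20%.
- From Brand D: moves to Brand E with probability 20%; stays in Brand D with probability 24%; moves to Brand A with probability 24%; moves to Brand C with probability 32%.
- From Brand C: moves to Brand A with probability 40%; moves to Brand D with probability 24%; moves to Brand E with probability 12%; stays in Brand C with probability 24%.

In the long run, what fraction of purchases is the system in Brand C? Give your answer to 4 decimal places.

Let the stationary distribution be π with π = πP and π_1 + π_2 + π_3 + π_4 = 1.
π_1 = 0.16·π_1 + 0.2·π_2 + 0.24·π_3 + 0.4·π_4
π_2 = 0.2·π_1 + 0.28·π_2 + 0.2·π_3 + 0.12·π_4
π_3 = 0.44·π_1 + 0.16·π_2 + 0.24·π_3 + 0.24·π_4
Solving with the normalization constraint gives π = (0.2558, 0.1935, 0.2757, 0.2750).
So the stationary probability of Brand C is 0.2750.

0.2750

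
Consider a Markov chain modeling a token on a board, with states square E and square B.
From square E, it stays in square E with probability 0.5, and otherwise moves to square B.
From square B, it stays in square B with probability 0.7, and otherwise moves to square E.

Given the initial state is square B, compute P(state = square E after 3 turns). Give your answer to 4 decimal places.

Propagate the distribution vector 3 turns from square B.
After 0 turns: (0.0000, 1.0000)
After 1 turn: (0.3000, 0.7000)
After 2 turns: (0.3600, 0.6400)
After 3 turns: (0.3720, 0.6280)
P(in square E after 3 turns) = 0.3720

0.3720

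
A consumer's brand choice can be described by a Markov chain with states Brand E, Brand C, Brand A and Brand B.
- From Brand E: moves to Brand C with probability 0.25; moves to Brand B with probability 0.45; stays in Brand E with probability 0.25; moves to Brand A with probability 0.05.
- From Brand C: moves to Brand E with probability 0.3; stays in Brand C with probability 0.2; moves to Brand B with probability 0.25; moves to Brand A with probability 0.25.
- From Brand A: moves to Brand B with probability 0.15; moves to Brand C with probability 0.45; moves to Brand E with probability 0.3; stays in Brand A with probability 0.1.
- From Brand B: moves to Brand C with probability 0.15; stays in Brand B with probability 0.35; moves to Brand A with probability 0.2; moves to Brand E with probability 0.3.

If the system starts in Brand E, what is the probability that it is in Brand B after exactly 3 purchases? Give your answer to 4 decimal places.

Propagate the distribution vector 3 purchases from Brand E.
After 0 purchases: (1.0000, 0.0000, 0.0000, 0.0000)
After 1 purchase: (0.2500, 0.2500, 0.0500, 0.4500)
After 2 purchases: (0.2875, 0.2025, 0.1700, 0.3400)
After 3 purchases: (0.2856, 0.2399, 0.1500, 0.3245)
P(in Brand B after 3 purchases) = 0.3245

0.3245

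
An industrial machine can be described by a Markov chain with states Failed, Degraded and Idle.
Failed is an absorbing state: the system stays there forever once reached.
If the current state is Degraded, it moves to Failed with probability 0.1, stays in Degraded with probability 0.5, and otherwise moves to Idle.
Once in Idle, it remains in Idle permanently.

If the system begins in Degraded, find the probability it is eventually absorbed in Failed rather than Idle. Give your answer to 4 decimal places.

Let h(s) be the probability of absorption at Failed starting from transient state s. Then h(Failed) = 1 and h(Idle) = 0. By first-step analysis:
h(Degraded) = 0.1·1 + 0.5·h(Degraded) + 0.4·0
Solving: h(Degraded) = 0.2000.
Starting from Degraded, the probability is 0.2000.

0.2000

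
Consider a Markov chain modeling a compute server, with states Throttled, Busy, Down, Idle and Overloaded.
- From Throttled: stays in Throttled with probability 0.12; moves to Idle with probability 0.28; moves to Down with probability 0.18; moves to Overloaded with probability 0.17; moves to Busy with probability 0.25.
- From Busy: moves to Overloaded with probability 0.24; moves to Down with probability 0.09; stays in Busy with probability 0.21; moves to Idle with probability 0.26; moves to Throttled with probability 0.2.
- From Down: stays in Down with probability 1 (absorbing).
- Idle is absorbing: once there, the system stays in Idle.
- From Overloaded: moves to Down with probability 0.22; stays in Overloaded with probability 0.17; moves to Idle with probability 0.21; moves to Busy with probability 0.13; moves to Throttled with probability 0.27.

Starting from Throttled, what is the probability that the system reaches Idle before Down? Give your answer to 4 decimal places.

0.6103

Let h(s) be the probability of absorption at Idle starting from transient state s. Then h(Idle) = 1 and h(Down) = 0. By first-step analysis:
h(Throttled) = 0.12·h(Throttled) + 0.25·h(Busy) + 0.18·0 + 0.28·1 + 0.17·h(Overloaded)
h(Busy) = 0.2·h(Throttled) + 0.21·h(Busy) + 0.09·0 + 0.26·1 + 0.24·h(Overloaded)
h(Overloaded) = 0.27·h(Throttled) + 0.13·h(Busy) + 0.22·0 + 0.21·1 + 0.17·h(Overloaded)
Solving: h(Throttled) = 0.6103, h(Busy) = 0.6518, h(Overloaded) = 0.5536.
Starting from Throttled, the probability is 0.6103.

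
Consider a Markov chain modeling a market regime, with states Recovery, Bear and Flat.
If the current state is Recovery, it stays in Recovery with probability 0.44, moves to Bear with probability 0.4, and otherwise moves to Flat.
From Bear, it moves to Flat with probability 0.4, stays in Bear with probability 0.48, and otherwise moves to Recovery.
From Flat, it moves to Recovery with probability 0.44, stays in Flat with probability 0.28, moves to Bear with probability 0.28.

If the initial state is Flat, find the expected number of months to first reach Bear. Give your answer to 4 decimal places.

Let t(s) be the expected number of months to first reach Bear from state s, with t(Bear) = 0. Conditioning on the first month:
t(Recovery) = 1 + 0.44·t(Recovery) + 0.16·t(Flat)
t(Flat) = 1 + 0.44·t(Recovery) + 0.28·t(Flat)
Solving: t(Recovery) = 2.6442, t(Flat) = 3.0048.
Expected months from Flat to Bear: 3.0048.

3.0048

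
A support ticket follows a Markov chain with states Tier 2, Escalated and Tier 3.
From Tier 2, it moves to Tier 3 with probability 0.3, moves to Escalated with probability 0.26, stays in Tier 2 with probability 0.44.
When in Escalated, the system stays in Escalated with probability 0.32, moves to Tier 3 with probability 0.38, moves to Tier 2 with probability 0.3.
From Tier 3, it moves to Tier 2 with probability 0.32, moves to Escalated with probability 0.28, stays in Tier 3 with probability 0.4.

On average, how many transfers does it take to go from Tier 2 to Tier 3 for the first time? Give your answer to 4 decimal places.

3.1044

Let t(s) be the expected number of transfers to first reach Tier 3 from state s, with t(Tier 3) = 0. Conditioning on the first transfer:
t(Tier 2) = 1 + 0.44·t(Tier 2) + 0.26·t(Escalated)
t(Escalated) = 1 + 0.3·t(Tier 2) + 0.32·t(Escalated)
Solving: t(Tier 2) = 3.1044, t(Escalated) = 2.8402.
Expected transfers from Tier 2 to Tier 3: 3.1044.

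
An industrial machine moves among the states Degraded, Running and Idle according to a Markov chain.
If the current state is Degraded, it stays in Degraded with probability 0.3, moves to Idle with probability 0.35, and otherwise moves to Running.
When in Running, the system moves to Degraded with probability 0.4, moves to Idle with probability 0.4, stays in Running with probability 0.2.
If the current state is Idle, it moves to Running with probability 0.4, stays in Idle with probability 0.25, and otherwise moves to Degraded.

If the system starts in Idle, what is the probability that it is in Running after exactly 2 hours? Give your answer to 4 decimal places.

Sum over the intermediate state after 1 hour:
P = P(Idle→Degraded)·P(Degraded→Running) + P(Idle→Running)·P(Running→Running) + P(Idle→Idle)·P(Idle→Running)
  = 0.35×0.35 + 0.4×0.2 + 0.25×0.4
  = 0.1225 + 0.0800 + 0.1000 = 0.3025

0.3025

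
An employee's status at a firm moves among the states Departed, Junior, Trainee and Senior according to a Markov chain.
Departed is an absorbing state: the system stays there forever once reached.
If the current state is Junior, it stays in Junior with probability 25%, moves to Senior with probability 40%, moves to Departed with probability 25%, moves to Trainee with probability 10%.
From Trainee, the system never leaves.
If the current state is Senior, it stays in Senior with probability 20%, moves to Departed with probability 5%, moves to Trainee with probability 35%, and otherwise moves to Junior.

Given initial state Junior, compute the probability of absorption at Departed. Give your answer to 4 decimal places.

Let h(s) be the probability of absorption at Departed starting from transient state s. Then h(Departed) = 1 and h(Trainee) = 0. By first-step analysis:
h(Junior) = 0.25·1 + 0.25·h(Junior) + 0.1·0 + 0.4·h(Senior)
h(Senior) = 0.05·1 + 0.4·h(Junior) + 0.35·0 + 0.2·h(Senior)
Solving: h(Junior) = 0.5000, h(Senior) = 0.3125.
Starting from Junior, the probability is 0.5000.

0.5000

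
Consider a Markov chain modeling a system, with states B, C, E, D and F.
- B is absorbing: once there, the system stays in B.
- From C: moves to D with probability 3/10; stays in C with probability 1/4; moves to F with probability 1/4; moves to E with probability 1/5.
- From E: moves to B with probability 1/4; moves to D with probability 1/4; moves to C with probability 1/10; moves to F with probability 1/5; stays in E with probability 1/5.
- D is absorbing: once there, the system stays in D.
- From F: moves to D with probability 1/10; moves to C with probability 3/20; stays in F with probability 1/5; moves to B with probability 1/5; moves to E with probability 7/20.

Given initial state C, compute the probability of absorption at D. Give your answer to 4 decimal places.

0.7004

Let h(s) be the probability of absorption at D starting from transient state s. Then h(D) = 1 and h(B) = 0. By first-step analysis:
h(C) = 0.25·h(C) + 0.2·h(E) + 0.3·1 + 0.25·h(F)
h(E) = 0.25·0 + 0.1·h(C) + 0.2·h(E) + 0.25·1 + 0.2·h(F)
h(F) = 0.2·0 + 0.15·h(C) + 0.35·h(E) + 0.1·1 + 0.2·h(F)
Solving: h(C) = 0.7004, h(E) = 0.5211, h(F) = 0.4843.
Starting from C, the probability is 0.7004.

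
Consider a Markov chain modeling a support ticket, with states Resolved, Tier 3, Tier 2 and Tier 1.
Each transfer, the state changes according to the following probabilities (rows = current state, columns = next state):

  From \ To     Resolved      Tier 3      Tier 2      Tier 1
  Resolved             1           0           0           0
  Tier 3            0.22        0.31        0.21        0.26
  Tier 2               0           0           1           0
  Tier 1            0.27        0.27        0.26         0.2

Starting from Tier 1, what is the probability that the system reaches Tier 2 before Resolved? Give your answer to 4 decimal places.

0.4900

Let h(s) be the probability of absorption at Tier 2 starting from transient state s. Then h(Tier 2) = 1 and h(Resolved) = 0. By first-step analysis:
h(Tier 3) = 0.22·0 + 0.31·h(Tier 3) + 0.21·1 + 0.26·h(Tier 1)
h(Tier 1) = 0.27·0 + 0.27·h(Tier 3) + 0.26·1 + 0.2·h(Tier 1)
Solving: h(Tier 3) = 0.4890, h(Tier 1) = 0.4900.
Starting from Tier 1, the probability is 0.4900.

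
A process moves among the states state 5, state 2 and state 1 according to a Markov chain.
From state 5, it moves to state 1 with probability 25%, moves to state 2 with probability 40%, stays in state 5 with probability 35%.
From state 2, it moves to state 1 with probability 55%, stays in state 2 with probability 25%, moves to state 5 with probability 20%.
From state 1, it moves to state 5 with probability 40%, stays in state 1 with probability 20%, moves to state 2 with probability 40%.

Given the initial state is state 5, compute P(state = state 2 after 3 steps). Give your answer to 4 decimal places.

0.3490

Propagate the distribution vector 3 steps from state 5.
After 0 steps: (1.0000, 0.0000, 0.0000)
After 1 step: (0.3500, 0.4000, 0.2500)
After 2 steps: (0.3025, 0.3400, 0.3575)
After 3 steps: (0.3169, 0.3490, 0.3341)
P(in state 2 after 3 steps) = 0.3490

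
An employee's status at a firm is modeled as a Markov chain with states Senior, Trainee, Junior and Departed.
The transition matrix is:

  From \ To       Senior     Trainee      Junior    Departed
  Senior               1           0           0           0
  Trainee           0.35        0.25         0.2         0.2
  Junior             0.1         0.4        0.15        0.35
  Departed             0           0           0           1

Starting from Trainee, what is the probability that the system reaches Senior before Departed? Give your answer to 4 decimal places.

Let h(s) be the probability of absorption at Senior starting from transient state s. Then h(Senior) = 1 and h(Departed) = 0. By first-step analysis:
h(Trainee) = 0.35·1 + 0.25·h(Trainee) + 0.2·h(Junior) + 0.2·0
h(Junior) = 0.1·1 + 0.4·h(Trainee) + 0.15·h(Junior) + 0.35·0
Solving: h(Trainee) = 0.5695, h(Junior) = 0.3857.
Starting from Trainee, the probability is 0.5695.

0.5695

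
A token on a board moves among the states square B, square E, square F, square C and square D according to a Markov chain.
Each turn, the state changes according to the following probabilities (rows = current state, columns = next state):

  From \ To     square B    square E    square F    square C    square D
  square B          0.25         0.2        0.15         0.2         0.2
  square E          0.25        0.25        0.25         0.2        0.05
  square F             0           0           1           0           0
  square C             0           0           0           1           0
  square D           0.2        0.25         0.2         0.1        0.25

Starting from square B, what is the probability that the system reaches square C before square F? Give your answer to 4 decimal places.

0.5023

Let h(s) be the probability of absorption at square C starting from transient state s. Then h(square C) = 1 and h(square F) = 0. By first-step analysis:
h(square B) = 0.25·h(square B) + 0.2·h(square E) + 0.15·0 + 0.2·1 + 0.2·h(square D)
h(square E) = 0.25·h(square B) + 0.25·h(square E) + 0.25·0 + 0.2·1 + 0.05·h(square D)
h(square D) = 0.2·h(square B) + 0.25·h(square E) + 0.2·0 + 0.1·1 + 0.25·h(square D)
Solving: h(square B) = 0.5023, h(square E) = 0.4622, h(square D) = 0.4213.
Starting from square B, the probability is 0.5023.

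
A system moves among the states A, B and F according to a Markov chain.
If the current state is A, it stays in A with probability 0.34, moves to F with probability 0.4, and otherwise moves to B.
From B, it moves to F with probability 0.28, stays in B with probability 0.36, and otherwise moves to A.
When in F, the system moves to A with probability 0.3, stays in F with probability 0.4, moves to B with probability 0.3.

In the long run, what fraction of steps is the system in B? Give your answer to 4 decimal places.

Let the stationary distribution be π with π = πP and π_1 + π_2 + π_3 = 1.
π_1 = 0.34·π_1 + 0.36·π_2 + 0.3·π_3
π_2 = 0.26·π_1 + 0.36·π_2 + 0.3·π_3
Solving with the normalization constraint gives π = (0.3316, 0.3050, 0.3634).
So the stationary probability of B is 0.3050.

0.3050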